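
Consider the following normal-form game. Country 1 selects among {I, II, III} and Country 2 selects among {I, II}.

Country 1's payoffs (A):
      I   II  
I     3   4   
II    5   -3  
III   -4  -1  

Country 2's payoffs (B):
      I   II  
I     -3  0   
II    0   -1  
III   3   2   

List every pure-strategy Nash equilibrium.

A profile is a Nash equilibrium when each player is best-responding to the other.
Country 1's best responses — vs I: II (payoff 5); vs II: I (payoff 4).
Country 2's best responses — vs I: II (payoff 0); vs II: I (payoff 0); vs III: I (payoff 3).
Mutual best responses occur at (I, II) and (II, I); at each, neither player gains by switching.

(I, II) and (II, I)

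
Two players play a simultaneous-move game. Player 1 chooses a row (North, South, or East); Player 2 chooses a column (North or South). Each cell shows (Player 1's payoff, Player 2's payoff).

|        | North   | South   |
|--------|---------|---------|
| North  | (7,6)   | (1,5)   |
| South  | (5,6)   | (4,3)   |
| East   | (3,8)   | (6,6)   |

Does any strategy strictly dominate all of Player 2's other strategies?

Check whether one of Player 2's strategies beats all alternatives regardless of what the opponent does.
North strictly dominates: vs North: 6 > 5; vs South: 6 > 3; vs East: 8 > 6.

North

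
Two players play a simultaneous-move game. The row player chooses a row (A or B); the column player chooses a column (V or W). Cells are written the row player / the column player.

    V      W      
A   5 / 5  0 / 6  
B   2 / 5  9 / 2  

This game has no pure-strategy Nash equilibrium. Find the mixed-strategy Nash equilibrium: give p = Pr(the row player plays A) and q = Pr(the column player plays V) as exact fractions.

p = 3/4, q = 3/4

Each player's mixing probability is pinned down by making the *other* player indifferent.
The column player indifferent between V and W: p·5 + (1−p)·5 = p·6 + (1−p)·2 ⟹ 5 + 0p = 2 + 4p ⟹ p = 3/4.
The row player indifferent between A and B: q·5 + (1−q)·0 = q·2 + (1−q)·9 ⟹ 0 + 5q = 9 + (-7)q ⟹ q = 3/4.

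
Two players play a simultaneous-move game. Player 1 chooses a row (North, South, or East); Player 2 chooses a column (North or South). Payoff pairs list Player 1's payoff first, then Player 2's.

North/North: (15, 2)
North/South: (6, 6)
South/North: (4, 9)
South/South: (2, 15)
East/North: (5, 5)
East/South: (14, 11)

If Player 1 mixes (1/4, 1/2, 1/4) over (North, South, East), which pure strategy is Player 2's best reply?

South

Player 2's best reply maximizes expected payoff against the mix.
North: (1/4)·2 + (1/2)·9 + (1/4)·5 = 25/4
South: (1/4)·6 + (1/2)·15 + (1/4)·11 = 47/4
Highest expected payoff is 47/4, from South.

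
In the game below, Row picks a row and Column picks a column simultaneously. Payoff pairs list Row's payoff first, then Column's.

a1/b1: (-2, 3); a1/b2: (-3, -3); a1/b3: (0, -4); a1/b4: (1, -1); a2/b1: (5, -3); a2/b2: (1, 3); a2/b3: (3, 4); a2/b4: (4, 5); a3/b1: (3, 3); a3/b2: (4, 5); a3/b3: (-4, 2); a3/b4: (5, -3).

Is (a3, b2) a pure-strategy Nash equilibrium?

Yes

Holding Column at b2: Row gets 4 from a3, versus -3 from a1, 1 from a2. No profitable deviation for Row.
Holding Row at a3: Column gets 5 from b2, versus 3 from b1, 2 from b3, -3 from b4. No profitable deviation for Column either.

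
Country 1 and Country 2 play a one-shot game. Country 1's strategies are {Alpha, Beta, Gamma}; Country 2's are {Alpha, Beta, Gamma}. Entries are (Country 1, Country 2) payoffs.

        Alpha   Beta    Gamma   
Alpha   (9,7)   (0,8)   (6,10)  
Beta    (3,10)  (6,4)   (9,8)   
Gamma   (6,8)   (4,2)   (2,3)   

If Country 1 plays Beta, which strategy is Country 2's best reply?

Alpha

With Country 1 fixed at Beta, Country 2's payoffs are: Alpha → 10, Beta → 4, Gamma → 8.
The maximum is 10, achieved by Alpha.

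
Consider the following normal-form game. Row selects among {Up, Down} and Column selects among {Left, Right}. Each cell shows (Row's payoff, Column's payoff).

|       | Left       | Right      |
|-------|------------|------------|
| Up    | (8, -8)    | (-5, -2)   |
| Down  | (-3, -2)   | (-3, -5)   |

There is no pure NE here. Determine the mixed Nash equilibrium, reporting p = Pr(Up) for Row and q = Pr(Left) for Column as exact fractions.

Each player's mixing probability is pinned down by making the *other* player indifferent.
Column indifferent between Left and Right: p·(-8) + (1−p)·(-2) = p·(-2) + (1−p)·(-5) ⟹ (-2) + (-6)p = (-5) + 3p ⟹ p = 1/3.
Row indifferent between Up and Down: q·8 + (1−q)·(-5) = q·(-3) + (1−q)·(-3) ⟹ (-5) + 13q = (-3) + 0q ⟹ q = 2/13.

p = 1/3, q = 2/13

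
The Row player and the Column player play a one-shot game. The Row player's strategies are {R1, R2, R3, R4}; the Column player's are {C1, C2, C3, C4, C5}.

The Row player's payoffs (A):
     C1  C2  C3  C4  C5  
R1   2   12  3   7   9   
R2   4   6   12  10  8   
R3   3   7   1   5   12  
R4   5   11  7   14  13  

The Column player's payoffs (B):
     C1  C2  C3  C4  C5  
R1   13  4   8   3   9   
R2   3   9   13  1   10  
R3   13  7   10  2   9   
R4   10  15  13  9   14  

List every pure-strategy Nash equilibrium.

(R2, C3)

Find each player's best response to every opponent strategy; NE are the intersections.
The Row player's best responses — vs C1: R4 (payoff 5); vs C2: R1 (payoff 12); vs C3: R2 (payoff 12); vs C4: R4 (payoff 14); vs C5: R4 (payoff 13).
The Column player's best responses — vs R1: C1 (payoff 13); vs R2: C3 (payoff 13); vs R3: C1 (payoff 13); vs R4: C2 (payoff 15).
The only mutual best response is (R2, C3); neither player gains by switching there.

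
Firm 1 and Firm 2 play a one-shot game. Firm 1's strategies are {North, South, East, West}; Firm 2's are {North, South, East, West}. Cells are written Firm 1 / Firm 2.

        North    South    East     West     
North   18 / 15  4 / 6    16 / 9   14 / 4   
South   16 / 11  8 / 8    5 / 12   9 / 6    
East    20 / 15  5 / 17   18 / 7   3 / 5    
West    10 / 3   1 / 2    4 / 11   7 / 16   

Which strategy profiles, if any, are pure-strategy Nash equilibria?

Find each player's best response to every opponent strategy; NE are the intersections.
Firm 1's best responses — vs North: East (payoff 20); vs South: South (payoff 8); vs East: East (payoff 18); vs West: North (payoff 14).
Firm 2's best responses — vs North: North (payoff 15); vs South: East (payoff 12); vs East: South (payoff 17); vs West: West (payoff 16).
No cell has both players best-responding. For instance, Firm 1's best reply to South is South, but against South Firm 2 prefers East over South.

There is no pure-strategy Nash equilibrium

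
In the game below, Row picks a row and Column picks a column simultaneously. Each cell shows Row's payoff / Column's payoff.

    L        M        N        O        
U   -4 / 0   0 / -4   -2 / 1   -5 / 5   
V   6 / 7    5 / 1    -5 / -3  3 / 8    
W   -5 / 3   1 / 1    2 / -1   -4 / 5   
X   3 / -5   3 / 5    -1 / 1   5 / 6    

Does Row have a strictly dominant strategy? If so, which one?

No strictly dominant strategy

A strategy is strictly dominant if it gives Row a strictly higher payoff than every other strategy, against every choice by the opponent.
U is not dominant: against L, V gives 6 > -4.
V is not dominant: against N, U gives -2 > -5.
W is not dominant: against L, U gives -4 > -5.
X is not dominant: against L, V gives 6 > 3.
No single strategy is best against every opponent action.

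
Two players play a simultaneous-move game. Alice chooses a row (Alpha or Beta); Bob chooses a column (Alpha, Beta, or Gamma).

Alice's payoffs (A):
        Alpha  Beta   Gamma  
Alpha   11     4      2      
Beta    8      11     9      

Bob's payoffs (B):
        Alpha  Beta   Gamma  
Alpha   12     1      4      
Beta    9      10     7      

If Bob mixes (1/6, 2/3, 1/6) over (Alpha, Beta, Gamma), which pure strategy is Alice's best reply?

Beta

Alice's best reply maximizes expected payoff against the mix.
Alpha: (1/6)·11 + (2/3)·4 + (1/6)·2 = 29/6
Beta: (1/6)·8 + (2/3)·11 + (1/6)·9 = 61/6
Highest expected payoff is 61/6, from Beta.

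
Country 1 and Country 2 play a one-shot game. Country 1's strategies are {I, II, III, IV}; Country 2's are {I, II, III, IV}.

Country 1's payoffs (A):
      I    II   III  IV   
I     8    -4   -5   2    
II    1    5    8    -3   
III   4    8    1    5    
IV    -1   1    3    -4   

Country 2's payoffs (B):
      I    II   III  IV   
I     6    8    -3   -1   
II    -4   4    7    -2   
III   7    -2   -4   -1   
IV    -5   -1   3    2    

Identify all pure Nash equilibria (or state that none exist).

(II, III)

Find each player's best response to every opponent strategy; NE are the intersections.
Country 1's best responses — vs I: I (payoff 8); vs II: III (payoff 8); vs III: II (payoff 8); vs IV: III (payoff 5).
Country 2's best responses — vs I: II (payoff 8); vs II: III (payoff 7); vs III: I (payoff 7); vs IV: III (payoff 3).
The only mutual best response is (II, III); neither player gains by switching there.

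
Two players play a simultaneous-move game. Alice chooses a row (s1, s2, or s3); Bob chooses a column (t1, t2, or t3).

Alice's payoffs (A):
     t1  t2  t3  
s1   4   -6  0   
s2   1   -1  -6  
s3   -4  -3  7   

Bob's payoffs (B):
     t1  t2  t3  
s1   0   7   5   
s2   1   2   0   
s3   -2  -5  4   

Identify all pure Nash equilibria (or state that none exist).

(s2, t2) and (s3, t3)

Check mutual best responses: a cell is a NE iff neither player can gain by unilaterally deviating.
Alice's best responses — vs t1: s1 (payoff 4); vs t2: s2 (payoff -1); vs t3: s3 (payoff 7).
Bob's best responses — vs s1: t2 (payoff 7); vs s2: t2 (payoff 2); vs s3: t3 (payoff 4).
Mutual best responses occur at (s2, t2) and (s3, t3); at each, neither player gains by switching.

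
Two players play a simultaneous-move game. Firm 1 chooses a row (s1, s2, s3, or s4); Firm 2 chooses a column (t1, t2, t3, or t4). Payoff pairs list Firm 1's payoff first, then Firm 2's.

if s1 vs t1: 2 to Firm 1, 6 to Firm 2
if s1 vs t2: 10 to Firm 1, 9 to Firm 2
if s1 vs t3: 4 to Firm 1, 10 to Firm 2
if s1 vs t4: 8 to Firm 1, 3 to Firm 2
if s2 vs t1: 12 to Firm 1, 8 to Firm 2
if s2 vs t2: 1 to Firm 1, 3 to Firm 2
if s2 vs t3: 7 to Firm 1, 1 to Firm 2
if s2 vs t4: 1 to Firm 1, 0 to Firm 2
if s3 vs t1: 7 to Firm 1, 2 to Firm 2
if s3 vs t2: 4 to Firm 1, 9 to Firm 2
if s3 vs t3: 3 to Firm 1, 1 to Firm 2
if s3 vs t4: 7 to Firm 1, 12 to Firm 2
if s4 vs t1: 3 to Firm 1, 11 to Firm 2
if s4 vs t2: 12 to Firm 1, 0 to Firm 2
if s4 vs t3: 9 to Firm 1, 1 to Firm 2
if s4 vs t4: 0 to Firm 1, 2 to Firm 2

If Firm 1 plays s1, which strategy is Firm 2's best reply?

With Firm 1 fixed at s1, Firm 2's payoffs are: t1 → 6, t2 → 9, t3 → 10, t4 → 3.
The maximum is 10, achieved by t3.

t3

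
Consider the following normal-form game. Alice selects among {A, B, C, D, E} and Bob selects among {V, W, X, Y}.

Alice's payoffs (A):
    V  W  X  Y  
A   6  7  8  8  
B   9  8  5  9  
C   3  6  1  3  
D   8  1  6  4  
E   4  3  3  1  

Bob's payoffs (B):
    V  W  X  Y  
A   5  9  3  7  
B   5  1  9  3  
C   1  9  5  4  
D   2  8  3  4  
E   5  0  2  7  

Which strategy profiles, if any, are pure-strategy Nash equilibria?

There is no pure-strategy Nash equilibrium

Check mutual best responses: a cell is a NE iff neither player can gain by unilaterally deviating.
Alice's best responses — vs V: B (payoff 9); vs W: B (payoff 8); vs X: A (payoff 8); vs Y: B (payoff 9).
Bob's best responses — vs A: W (payoff 9); vs B: X (payoff 9); vs C: W (payoff 9); vs D: W (payoff 8); vs E: Y (payoff 7).
No cell has both players best-responding. For instance, Alice's best reply to W is B, but against B Bob prefers X over W.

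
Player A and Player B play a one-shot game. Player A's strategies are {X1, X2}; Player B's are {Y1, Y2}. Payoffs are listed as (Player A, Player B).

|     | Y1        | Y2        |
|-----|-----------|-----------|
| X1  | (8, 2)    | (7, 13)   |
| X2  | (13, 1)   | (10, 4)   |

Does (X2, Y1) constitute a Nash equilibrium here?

Holding Player B at Y1: Player A gets 13 from X2, versus 8 from X1. No profitable deviation for Player A.
Holding Player A at X2: Player B gets 1 from Y1 but could get 4 by switching to Y2. Player B has a profitable deviation.

No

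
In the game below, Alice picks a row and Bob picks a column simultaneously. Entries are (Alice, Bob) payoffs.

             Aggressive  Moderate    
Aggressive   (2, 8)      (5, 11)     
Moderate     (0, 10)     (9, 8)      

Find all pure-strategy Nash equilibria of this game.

Check mutual best responses: a cell is a NE iff neither player can gain by unilaterally deviating.
Alice's best responses — vs Aggressive: Aggressive (payoff 2); vs Moderate: Moderate (payoff 9).
Bob's best responses — vs Aggressive: Moderate (payoff 11); vs Moderate: Aggressive (payoff 10).
No cell has both players best-responding. For instance, Alice's best reply to Moderate is Moderate, but against Moderate Bob prefers Aggressive over Moderate.

There is no pure-strategy Nash equilibrium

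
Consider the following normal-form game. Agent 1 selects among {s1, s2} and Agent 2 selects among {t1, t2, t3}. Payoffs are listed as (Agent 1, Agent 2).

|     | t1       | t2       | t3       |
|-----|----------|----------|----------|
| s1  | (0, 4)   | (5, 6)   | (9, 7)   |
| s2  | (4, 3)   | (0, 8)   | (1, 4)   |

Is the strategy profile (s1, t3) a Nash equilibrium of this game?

Holding Agent 2 at t3: Agent 1 gets 9 from s1, versus 1 from s2. No profitable deviation for Agent 1.
Holding Agent 1 at s1: Agent 2 gets 7 from t3, versus 4 from t1, 6 from t2. No profitable deviation for Agent 2 either.

Yes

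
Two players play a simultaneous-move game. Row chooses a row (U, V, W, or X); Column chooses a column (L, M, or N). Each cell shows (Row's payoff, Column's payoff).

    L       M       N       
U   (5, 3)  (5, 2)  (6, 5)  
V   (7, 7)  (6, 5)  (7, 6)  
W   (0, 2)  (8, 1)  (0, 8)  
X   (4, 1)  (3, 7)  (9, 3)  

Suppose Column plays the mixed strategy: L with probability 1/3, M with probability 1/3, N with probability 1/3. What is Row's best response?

V

Row's best reply maximizes expected payoff against the mix.
U: (1/3)·5 + (1/3)·5 + (1/3)·6 = 16/3
V: (1/3)·7 + (1/3)·6 + (1/3)·7 = 20/3
W: (1/3)·0 + (1/3)·8 + (1/3)·0 = 8/3
X: (1/3)·4 + (1/3)·3 + (1/3)·9 = 16/3
Highest expected payoff is 20/3, from V.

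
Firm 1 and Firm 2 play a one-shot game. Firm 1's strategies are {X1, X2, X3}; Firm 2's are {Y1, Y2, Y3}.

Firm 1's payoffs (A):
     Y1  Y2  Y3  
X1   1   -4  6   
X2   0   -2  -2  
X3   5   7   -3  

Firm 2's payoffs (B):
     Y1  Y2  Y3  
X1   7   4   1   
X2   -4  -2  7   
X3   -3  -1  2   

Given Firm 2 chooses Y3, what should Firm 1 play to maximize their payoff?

X1

With Firm 2 fixed at Y3, Firm 1's payoffs are: X1 → 6, X2 → -2, X3 → -3.
The maximum is 6, achieved by X1.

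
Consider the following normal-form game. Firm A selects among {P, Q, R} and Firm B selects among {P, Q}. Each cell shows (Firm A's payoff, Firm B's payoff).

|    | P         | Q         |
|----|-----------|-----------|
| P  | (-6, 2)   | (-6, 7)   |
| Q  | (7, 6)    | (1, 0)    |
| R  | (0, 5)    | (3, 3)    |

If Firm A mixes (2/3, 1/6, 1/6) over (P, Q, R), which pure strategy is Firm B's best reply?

Compute Firm B's expected payoff from each pure strategy against the given mix.
P: (2/3)·2 + (1/6)·6 + (1/6)·5 = 19/6
Q: (2/3)·7 + (1/6)·0 + (1/6)·3 = 31/6
Highest expected payoff is 31/6, from Q.

Q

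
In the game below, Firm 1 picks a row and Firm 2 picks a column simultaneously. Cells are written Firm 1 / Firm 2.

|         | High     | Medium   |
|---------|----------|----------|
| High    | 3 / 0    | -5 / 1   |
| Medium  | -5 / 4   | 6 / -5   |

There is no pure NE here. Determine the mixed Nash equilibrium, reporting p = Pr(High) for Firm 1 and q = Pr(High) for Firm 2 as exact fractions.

p = 9/10, q = 11/19

In a mixed NE each player is indifferent between their pure strategies, so the opponent's mix sets the indifference.
Firm 2 indifferent between High and Medium: p·0 + (1−p)·4 = p·1 + (1−p)·(-5) ⟹ 4 + (-4)p = (-5) + 6p ⟹ p = 9/10.
Firm 1 indifferent between High and Medium: q·3 + (1−q)·(-5) = q·(-5) + (1−q)·6 ⟹ (-5) + 8q = 6 + (-11)q ⟹ q = 11/19.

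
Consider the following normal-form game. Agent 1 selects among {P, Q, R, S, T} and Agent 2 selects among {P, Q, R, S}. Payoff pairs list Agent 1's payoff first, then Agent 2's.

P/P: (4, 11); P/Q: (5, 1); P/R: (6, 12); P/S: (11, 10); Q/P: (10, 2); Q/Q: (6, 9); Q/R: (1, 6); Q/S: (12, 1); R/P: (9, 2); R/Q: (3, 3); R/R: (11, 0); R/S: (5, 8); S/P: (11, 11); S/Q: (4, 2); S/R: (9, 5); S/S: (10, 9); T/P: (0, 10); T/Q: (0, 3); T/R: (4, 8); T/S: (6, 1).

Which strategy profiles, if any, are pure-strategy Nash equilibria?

Find each player's best response to every opponent strategy; NE are the intersections.
Agent 1's best responses — vs P: S (payoff 11); vs Q: Q (payoff 6); vs R: R (payoff 11); vs S: Q (payoff 12).
Agent 2's best responses — vs P: R (payoff 12); vs Q: Q (payoff 9); vs R: S (payoff 8); vs S: P (payoff 11); vs T: P (payoff 10).
Mutual best responses occur at (Q, Q) and (S, P); at each, neither player gains by switching.

(Q, Q) and (S, P)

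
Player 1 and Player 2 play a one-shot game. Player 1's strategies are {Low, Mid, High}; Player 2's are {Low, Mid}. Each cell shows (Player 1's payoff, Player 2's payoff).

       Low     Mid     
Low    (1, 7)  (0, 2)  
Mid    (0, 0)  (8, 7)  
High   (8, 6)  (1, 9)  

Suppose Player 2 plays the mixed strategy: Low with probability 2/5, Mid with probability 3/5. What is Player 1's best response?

Mid

Player 1's best reply maximizes expected payoff against the mix.
Low: (2/5)·1 + (3/5)·0 = 2/5
Mid: (2/5)·0 + (3/5)·8 = 24/5
High: (2/5)·8 + (3/5)·1 = 19/5
Highest expected payoff is 24/5, from Mid.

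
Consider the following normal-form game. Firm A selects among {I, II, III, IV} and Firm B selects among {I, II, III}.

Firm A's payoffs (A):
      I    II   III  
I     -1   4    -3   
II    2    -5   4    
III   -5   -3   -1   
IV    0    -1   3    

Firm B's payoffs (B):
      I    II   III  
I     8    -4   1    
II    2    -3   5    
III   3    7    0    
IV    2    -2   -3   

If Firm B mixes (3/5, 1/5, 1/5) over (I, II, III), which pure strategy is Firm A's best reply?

II

Firm A's best reply maximizes expected payoff against the mix.
I: (3/5)·(-1) + (1/5)·4 + (1/5)·(-3) = -2/5
II: (3/5)·2 + (1/5)·(-5) + (1/5)·4 = 1
III: (3/5)·(-5) + (1/5)·(-3) + (1/5)·(-1) = -19/5
IV: (3/5)·0 + (1/5)·(-1) + (1/5)·3 = 2/5
Highest expected payoff is 1, from II.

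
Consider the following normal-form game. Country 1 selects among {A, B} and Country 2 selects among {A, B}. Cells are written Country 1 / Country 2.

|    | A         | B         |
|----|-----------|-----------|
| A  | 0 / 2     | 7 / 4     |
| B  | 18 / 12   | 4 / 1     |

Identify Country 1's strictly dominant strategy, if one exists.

A strategy is strictly dominant if it gives Country 1 a strictly higher payoff than every other strategy, against every choice by the opponent.
A is not dominant: against A, B gives 18 > 0.
B is not dominant: against B, A gives 7 > 4.
No single strategy is best against every opponent action.

None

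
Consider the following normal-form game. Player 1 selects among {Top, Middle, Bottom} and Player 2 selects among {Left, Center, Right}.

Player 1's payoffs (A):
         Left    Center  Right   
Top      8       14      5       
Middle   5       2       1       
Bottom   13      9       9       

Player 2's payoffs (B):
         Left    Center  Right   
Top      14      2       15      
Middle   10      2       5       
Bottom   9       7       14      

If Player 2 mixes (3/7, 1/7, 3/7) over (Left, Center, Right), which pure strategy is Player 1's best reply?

Compute Player 1's expected payoff from each pure strategy against the given mix.
Top: (3/7)·8 + (1/7)·14 + (3/7)·5 = 53/7
Middle: (3/7)·5 + (1/7)·2 + (3/7)·1 = 20/7
Bottom: (3/7)·13 + (1/7)·9 + (3/7)·9 = 75/7
Highest expected payoff is 75/7, from Bottom.

Bottom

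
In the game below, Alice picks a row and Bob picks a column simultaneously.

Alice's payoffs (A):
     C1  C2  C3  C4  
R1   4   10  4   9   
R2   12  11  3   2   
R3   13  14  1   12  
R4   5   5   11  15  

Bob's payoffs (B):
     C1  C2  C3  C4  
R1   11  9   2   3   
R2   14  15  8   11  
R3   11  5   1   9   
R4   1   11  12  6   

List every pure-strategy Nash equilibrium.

(R3, C1) and (R4, C3)

A profile is a Nash equilibrium when each player is best-responding to the other.
Alice's best responses — vs C1: R3 (payoff 13); vs C2: R3 (payoff 14); vs C3: R4 (payoff 11); vs C4: R4 (payoff 15).
Bob's best responses — vs R1: C1 (payoff 11); vs R2: C2 (payoff 15); vs R3: C1 (payoff 11); vs R4: C3 (payoff 12).
Mutual best responses occur at (R3, C1) and (R4, C3); at each, neither player gains by switching.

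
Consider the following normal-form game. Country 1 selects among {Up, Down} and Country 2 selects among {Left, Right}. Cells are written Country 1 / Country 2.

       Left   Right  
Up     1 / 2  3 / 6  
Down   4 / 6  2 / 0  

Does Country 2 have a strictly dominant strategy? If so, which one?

Check whether one of Country 2's strategies beats all alternatives regardless of what the opponent does.
Left is not dominant: against Up, Right gives 6 > 2.
Right is not dominant: against Down, Left gives 6 > 0.
No single strategy is best against every opponent action.

None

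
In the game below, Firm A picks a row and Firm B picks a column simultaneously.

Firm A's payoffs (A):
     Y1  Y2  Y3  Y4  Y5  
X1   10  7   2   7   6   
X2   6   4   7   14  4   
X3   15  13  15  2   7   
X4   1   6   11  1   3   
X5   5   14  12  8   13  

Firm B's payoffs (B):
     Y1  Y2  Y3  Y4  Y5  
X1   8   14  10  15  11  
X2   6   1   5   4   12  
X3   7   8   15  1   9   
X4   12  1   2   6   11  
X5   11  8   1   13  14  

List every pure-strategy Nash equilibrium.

(X3, Y3) and (X5, Y5)

A profile is a Nash equilibrium when each player is best-responding to the other.
Firm A's best responses — vs Y1: X3 (payoff 15); vs Y2: X5 (payoff 14); vs Y3: X3 (payoff 15); vs Y4: X2 (payoff 14); vs Y5: X5 (payoff 13).
Firm B's best responses — vs X1: Y4 (payoff 15); vs X2: Y5 (payoff 12); vs X3: Y3 (payoff 15); vs X4: Y1 (payoff 12); vs X5: Y5 (payoff 14).
Mutual best responses occur at (X3, Y3) and (X5, Y5); at each, neither player gains by switching.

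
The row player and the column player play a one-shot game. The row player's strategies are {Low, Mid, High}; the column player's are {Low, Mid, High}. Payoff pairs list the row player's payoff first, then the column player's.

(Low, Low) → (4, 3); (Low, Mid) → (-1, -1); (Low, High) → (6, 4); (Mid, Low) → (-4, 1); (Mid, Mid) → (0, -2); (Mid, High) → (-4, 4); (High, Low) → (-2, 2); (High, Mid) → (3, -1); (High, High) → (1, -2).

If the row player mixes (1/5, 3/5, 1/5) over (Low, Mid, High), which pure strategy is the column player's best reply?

The column player's best reply maximizes expected payoff against the mix.
Low: (1/5)·3 + (3/5)·1 + (1/5)·2 = 8/5
Mid: (1/5)·(-1) + (3/5)·(-2) + (1/5)·(-1) = -8/5
High: (1/5)·4 + (3/5)·4 + (1/5)·(-2) = 14/5
Highest expected payoff is 14/5, from High.

High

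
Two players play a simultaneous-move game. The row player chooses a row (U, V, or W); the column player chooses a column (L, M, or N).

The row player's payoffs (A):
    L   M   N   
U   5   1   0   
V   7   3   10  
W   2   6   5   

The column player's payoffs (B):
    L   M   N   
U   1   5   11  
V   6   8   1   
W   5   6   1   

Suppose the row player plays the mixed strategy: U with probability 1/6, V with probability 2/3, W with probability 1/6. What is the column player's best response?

M

Compute the column player's expected payoff from each pure strategy against the given mix.
L: (1/6)·1 + (2/3)·6 + (1/6)·5 = 5
M: (1/6)·5 + (2/3)·8 + (1/6)·6 = 43/6
N: (1/6)·11 + (2/3)·1 + (1/6)·1 = 8/3
Highest expected payoff is 43/6, from M.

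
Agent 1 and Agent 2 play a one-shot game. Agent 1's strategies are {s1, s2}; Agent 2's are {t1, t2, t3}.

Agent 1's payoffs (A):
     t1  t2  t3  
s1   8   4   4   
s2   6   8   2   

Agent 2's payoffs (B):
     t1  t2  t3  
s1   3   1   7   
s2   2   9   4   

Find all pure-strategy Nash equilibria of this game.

Find each player's best response to every opponent strategy; NE are the intersections.
Agent 1's best responses — vs t1: s1 (payoff 8); vs t2: s2 (payoff 8); vs t3: s1 (payoff 4).
Agent 2's best responses — vs s1: t3 (payoff 7); vs s2: t2 (payoff 9).
Mutual best responses occur at (s1, t3) and (s2, t2); at each, neither player gains by switching.

(s1, t3) and (s2, t2)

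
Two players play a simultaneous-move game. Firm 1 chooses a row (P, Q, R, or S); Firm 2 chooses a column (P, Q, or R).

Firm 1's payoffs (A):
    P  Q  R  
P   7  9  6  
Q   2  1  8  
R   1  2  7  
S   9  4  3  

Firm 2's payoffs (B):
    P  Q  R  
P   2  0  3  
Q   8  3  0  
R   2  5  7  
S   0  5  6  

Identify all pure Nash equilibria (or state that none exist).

There is no pure-strategy Nash equilibrium

Check mutual best responses: a cell is a NE iff neither player can gain by unilaterally deviating.
Firm 1's best responses — vs P: S (payoff 9); vs Q: P (payoff 9); vs R: Q (payoff 8).
Firm 2's best responses — vs P: R (payoff 3); vs Q: P (payoff 8); vs R: R (payoff 7); vs S: R (payoff 6).
No cell has both players best-responding. For instance, Firm 1's best reply to P is S, but against S Firm 2 prefers R over P.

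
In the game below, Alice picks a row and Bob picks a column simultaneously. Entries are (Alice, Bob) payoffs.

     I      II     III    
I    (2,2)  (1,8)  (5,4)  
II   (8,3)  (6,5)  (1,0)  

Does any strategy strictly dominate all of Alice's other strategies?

Check whether one of Alice's strategies beats all alternatives regardless of what the opponent does.
I is not dominant: against I, II gives 8 > 2.
II is not dominant: against III, I gives 5 > 1.
No single strategy is best against every opponent action.

None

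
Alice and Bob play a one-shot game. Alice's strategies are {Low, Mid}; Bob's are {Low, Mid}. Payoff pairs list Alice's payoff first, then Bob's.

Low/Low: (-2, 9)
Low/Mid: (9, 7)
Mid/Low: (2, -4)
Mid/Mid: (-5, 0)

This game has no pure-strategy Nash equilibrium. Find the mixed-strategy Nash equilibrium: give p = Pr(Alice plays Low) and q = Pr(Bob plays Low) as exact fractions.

Each player's mixing probability is pinned down by making the *other* player indifferent.
Bob indifferent between Low and Mid: p·9 + (1−p)·(-4) = p·7 + (1−p)·0 ⟹ (-4) + 13p = 0 + 7p ⟹ p = 2/3.
Alice indifferent between Low and Mid: q·(-2) + (1−q)·9 = q·2 + (1−q)·(-5) ⟹ 9 + (-11)q = (-5) + 7q ⟹ q = 7/9.

p = 2/3, q = 7/9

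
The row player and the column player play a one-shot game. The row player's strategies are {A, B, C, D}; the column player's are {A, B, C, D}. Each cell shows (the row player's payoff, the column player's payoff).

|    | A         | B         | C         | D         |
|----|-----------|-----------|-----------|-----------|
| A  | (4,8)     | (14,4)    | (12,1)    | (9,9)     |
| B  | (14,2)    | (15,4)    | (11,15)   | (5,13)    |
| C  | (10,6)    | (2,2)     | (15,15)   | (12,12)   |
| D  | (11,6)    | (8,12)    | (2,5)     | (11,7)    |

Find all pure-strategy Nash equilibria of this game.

Find each player's best response to every opponent strategy; NE are the intersections.
The row player's best responses — vs A: B (payoff 14); vs B: B (payoff 15); vs C: C (payoff 15); vs D: C (payoff 12).
The column player's best responses — vs A: D (payoff 9); vs B: C (payoff 15); vs C: C (payoff 15); vs D: B (payoff 12).
The only mutual best response is (C, C); neither player gains by switching there.

(C, C)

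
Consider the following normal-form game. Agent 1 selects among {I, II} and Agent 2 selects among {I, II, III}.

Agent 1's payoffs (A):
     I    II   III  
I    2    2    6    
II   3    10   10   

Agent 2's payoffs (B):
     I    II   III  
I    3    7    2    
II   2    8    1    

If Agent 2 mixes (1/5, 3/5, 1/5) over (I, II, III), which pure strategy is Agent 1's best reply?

Agent 1's best reply maximizes expected payoff against the mix.
I: (1/5)·2 + (3/5)·2 + (1/5)·6 = 14/5
II: (1/5)·3 + (3/5)·10 + (1/5)·10 = 43/5
Highest expected payoff is 43/5, from II.

II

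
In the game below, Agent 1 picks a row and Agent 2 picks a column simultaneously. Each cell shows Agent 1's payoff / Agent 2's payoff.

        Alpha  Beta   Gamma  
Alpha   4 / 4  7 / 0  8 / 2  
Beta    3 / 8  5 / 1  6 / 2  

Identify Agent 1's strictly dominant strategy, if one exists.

A strategy is strictly dominant if it gives Agent 1 a strictly higher payoff than every other strategy, against every choice by the opponent.
Alpha strictly dominates: vs Alpha: 4 > 3; vs Beta: 7 > 5; vs Gamma: 8 > 6.

Alpha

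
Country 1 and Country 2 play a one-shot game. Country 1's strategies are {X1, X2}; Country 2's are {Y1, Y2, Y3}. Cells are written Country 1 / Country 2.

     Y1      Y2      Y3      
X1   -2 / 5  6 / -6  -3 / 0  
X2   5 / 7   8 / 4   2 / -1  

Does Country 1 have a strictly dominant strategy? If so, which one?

Check whether one of Country 1's strategies beats all alternatives regardless of what the opponent does.
X2 strictly dominates: vs Y1: 5 > -2; vs Y2: 8 > 6; vs Y3: 2 > -3.

X2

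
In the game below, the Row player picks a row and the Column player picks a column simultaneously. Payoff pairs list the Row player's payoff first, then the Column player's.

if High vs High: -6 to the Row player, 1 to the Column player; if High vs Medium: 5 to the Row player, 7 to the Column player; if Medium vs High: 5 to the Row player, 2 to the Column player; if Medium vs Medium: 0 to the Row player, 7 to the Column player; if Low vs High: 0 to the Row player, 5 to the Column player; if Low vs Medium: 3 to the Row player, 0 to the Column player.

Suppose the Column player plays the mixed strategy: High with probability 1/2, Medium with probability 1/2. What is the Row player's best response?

The Row player's best reply maximizes expected payoff against the mix.
High: (1/2)·(-6) + (1/2)·5 = -1/2
Medium: (1/2)·5 + (1/2)·0 = 5/2
Low: (1/2)·0 + (1/2)·3 = 3/2
Highest expected payoff is 5/2, from Medium.

Medium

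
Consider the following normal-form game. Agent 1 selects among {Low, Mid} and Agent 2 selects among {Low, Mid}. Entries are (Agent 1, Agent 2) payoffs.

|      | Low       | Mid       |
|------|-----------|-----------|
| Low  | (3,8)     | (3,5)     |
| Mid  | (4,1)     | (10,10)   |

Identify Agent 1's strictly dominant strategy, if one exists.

Mid

Check whether one of Agent 1's strategies beats all alternatives regardless of what the opponent does.
Mid strictly dominates: vs Low: 4 > 3; vs Mid: 10 > 3.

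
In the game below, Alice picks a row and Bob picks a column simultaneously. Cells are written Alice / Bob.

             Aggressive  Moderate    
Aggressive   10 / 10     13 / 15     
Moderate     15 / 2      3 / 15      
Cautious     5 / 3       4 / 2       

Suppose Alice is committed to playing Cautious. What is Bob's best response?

Aggressive

With Alice fixed at Cautious, Bob's payoffs are: Aggressive → 3, Moderate → 2.
The maximum is 3, achieved by Aggressive.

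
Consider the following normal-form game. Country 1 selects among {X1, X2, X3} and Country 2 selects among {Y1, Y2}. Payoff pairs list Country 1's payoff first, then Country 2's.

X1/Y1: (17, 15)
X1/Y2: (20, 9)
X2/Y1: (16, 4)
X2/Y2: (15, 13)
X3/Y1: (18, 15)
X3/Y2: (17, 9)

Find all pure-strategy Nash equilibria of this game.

Find each player's best response to every opponent strategy; NE are the intersections.
Country 1's best responses — vs Y1: X3 (payoff 18); vs Y2: X1 (payoff 20).
Country 2's best responses — vs X1: Y1 (payoff 15); vs X2: Y2 (payoff 13); vs X3: Y1 (payoff 15).
The only mutual best response is (X3, Y1); neither player gains by switching there.

(X3, Y1)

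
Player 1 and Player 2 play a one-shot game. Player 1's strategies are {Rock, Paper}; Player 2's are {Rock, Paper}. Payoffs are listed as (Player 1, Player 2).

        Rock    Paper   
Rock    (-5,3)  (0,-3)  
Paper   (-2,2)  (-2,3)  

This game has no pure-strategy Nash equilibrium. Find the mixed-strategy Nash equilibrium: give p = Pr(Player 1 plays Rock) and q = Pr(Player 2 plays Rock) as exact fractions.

p = 1/7, q = 2/5

In a mixed NE each player is indifferent between their pure strategies, so the opponent's mix sets the indifference.
Player 2 indifferent between Rock and Paper: p·3 + (1−p)·2 = p·(-3) + (1−p)·3 ⟹ 2 + 1p = 3 + (-6)p ⟹ p = 1/7.
Player 1 indifferent between Rock and Paper: q·(-5) + (1−q)·0 = q·(-2) + (1−q)·(-2) ⟹ 0 + (-5)q = (-2) + 0q ⟹ q = 2/5.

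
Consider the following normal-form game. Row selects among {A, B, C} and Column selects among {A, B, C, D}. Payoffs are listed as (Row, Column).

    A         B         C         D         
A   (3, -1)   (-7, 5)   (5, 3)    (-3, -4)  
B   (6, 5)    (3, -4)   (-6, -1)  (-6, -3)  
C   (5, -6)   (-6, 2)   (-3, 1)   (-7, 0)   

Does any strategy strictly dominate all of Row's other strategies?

A strategy is strictly dominant if it gives Row a strictly higher payoff than every other strategy, against every choice by the opponent.
A is not dominant: against A, B gives 6 > 3.
B is not dominant: against C, A gives 5 > -6.
C is not dominant: against A, B gives 6 > 5.
No single strategy is best against every opponent action.

No strictly dominant strategy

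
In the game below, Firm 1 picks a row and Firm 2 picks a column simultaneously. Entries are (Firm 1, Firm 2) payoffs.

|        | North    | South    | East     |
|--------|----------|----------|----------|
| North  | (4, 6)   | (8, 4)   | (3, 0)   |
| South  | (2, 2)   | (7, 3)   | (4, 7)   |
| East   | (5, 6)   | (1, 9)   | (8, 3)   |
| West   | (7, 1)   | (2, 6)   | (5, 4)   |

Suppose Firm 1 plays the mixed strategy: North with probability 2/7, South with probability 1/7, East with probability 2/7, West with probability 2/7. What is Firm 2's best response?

South

Compute Firm 2's expected payoff from each pure strategy against the given mix.
North: (2/7)·6 + (1/7)·2 + (2/7)·6 + (2/7)·1 = 4
South: (2/7)·4 + (1/7)·3 + (2/7)·9 + (2/7)·6 = 41/7
East: (2/7)·0 + (1/7)·7 + (2/7)·3 + (2/7)·4 = 3
Highest expected payoff is 41/7, from South.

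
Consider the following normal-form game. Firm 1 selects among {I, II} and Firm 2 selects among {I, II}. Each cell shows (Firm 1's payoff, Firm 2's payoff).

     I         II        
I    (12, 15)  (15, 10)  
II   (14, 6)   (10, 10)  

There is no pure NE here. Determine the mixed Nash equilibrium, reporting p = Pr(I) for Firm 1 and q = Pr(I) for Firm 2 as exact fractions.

p = 4/9, q = 5/7

In a mixed NE each player is indifferent between their pure strategies, so the opponent's mix sets the indifference.
Firm 2 indifferent between I and II: p·15 + (1−p)·6 = p·10 + (1−p)·10 ⟹ 6 + 9p = 10 + 0p ⟹ p = 4/9.
Firm 1 indifferent between I and II: q·12 + (1−q)·15 = q·14 + (1−q)·10 ⟹ 15 + (-3)q = 10 + 4q ⟹ q = 5/7.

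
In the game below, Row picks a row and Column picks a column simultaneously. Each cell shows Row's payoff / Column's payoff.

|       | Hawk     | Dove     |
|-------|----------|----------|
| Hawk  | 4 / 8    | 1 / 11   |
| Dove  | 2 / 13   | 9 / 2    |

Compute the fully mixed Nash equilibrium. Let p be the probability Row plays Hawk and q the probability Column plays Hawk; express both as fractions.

p = 11/14, q = 4/5

Each player's mixing probability is pinned down by making the *other* player indifferent.
Column indifferent between Hawk and Dove: p·8 + (1−p)·13 = p·11 + (1−p)·2 ⟹ 13 + (-5)p = 2 + 9p ⟹ p = 11/14.
Row indifferent between Hawk and Dove: q·4 + (1−q)·1 = q·2 + (1−q)·9 ⟹ 1 + 3q = 9 + (-7)q ⟹ q = 4/5.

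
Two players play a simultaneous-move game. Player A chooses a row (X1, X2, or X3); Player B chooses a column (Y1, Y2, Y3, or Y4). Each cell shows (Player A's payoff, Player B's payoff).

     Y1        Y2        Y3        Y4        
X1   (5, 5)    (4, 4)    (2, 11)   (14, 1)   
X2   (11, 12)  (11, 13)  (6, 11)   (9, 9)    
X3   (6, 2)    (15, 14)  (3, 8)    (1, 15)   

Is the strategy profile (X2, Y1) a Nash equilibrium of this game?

No

Holding Player B at Y1: Player A gets 11 from X2, versus 5 from X1, 6 from X3. No profitable deviation for Player A.
Holding Player A at X2: Player B gets 12 from Y1 but could get 13 by switching to Y2. Player B has a profitable deviation.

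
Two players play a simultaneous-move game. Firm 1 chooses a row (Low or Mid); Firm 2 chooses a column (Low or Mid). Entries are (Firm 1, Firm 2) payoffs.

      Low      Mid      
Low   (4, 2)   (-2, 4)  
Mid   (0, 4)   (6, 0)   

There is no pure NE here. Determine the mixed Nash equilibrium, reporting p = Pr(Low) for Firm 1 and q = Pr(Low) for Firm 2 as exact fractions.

p = 2/3, q = 2/3

Each player's mixing probability is pinned down by making the *other* player indifferent.
Firm 2 indifferent between Low and Mid: p·2 + (1−p)·4 = p·4 + (1−p)·0 ⟹ 4 + (-2)p = 0 + 4p ⟹ p = 2/3.
Firm 1 indifferent between Low and Mid: q·4 + (1−q)·(-2) = q·0 + (1−q)·6 ⟹ (-2) + 6q = 6 + (-6)q ⟹ q = 2/3.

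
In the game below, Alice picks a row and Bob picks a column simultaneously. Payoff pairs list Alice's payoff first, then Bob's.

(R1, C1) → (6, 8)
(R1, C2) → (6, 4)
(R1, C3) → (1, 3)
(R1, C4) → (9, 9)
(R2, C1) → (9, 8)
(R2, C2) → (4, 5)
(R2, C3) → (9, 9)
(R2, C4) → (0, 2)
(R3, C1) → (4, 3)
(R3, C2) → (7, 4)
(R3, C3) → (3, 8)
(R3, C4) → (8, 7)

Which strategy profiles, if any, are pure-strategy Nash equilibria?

A profile is a Nash equilibrium when each player is best-responding to the other.
Alice's best responses — vs C1: R2 (payoff 9); vs C2: R3 (payoff 7); vs C3: R2 (payoff 9); vs C4: R1 (payoff 9).
Bob's best responses — vs R1: C4 (payoff 9); vs R2: C3 (payoff 9); vs R3: C3 (payoff 8).
Mutual best responses occur at (R1, C4) and (R2, C3); at each, neither player gains by switching.

(R1, C4) and (R2, C3)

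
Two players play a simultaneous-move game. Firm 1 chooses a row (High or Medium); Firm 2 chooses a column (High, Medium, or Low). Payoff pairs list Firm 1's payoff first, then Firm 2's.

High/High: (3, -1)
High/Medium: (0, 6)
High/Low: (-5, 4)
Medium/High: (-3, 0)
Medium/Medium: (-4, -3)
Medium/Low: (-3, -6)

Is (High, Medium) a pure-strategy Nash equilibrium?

Yes

Holding Firm 2 at Medium: Firm 1 gets 0 from High, versus -4 from Medium. No profitable deviation for Firm 1.
Holding Firm 1 at High: Firm 2 gets 6 from Medium, versus -1 from High, 4 from Low. No profitable deviation for Firm 2 either.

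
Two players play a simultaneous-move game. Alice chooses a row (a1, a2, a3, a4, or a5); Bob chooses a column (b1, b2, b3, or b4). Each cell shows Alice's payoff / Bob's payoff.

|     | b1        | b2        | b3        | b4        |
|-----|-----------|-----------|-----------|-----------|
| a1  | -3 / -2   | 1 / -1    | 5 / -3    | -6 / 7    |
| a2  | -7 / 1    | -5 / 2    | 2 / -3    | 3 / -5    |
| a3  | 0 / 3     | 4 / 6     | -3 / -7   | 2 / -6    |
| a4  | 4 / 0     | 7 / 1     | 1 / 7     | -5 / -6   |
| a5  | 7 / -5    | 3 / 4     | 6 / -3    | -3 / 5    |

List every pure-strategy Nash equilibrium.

No pure-strategy Nash equilibrium

Check mutual best responses: a cell is a NE iff neither player can gain by unilaterally deviating.
Alice's best responses — vs b1: a5 (payoff 7); vs b2: a4 (payoff 7); vs b3: a5 (payoff 6); vs b4: a2 (payoff 3).
Bob's best responses — vs a1: b4 (payoff 7); vs a2: b2 (payoff 2); vs a3: b2 (payoff 6); vs a4: b3 (payoff 7); vs a5: b4 (payoff 5).
No cell has both players best-responding. For instance, Alice's best reply to b4 is a2, but against a2 Bob prefers b2 over b4.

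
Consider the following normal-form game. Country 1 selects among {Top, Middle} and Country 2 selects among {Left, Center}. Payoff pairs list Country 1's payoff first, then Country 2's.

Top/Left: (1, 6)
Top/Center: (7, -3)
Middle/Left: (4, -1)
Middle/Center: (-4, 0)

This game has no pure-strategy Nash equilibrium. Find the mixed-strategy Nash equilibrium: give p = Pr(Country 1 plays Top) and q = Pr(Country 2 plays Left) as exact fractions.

p = 1/10, q = 11/14

Each player's mixing probability is pinned down by making the *other* player indifferent.
Country 2 indifferent between Left and Center: p·6 + (1−p)·(-1) = p·(-3) + (1−p)·0 ⟹ (-1) + 7p = 0 + (-3)p ⟹ p = 1/10.
Country 1 indifferent between Top and Middle: q·1 + (1−q)·7 = q·4 + (1−q)·(-4) ⟹ 7 + (-6)q = (-4) + 8q ⟹ q = 11/14.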